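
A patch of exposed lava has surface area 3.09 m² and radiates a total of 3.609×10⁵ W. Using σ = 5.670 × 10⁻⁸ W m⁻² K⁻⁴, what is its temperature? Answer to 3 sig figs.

Area A = 3.09 m².
P = σAT⁴ ⇒ T = (P/(σA))^(1/4) = (3.609×10⁵/(5.670×10⁻⁸×3.09))^(1/4) = 1.20×10³ K.

T ≈ 1.20×10³ K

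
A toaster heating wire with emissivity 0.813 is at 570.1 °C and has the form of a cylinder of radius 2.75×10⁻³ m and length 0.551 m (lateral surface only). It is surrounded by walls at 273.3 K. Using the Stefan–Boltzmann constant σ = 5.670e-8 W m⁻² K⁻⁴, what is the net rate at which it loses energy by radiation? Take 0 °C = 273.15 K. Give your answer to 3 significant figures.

Net loss ≈ 219 W

T = 570.1 °C + 273.15 = 843.25 K.
Lateral area A = 2πrL = 2π×2.75×10⁻³×0.551 = 9.52060×10⁻³ m².
Net radiated power P_net = εσA(T⁴ − T₀⁴) = 0.813×5.670×10⁻⁸×9.52060×10⁻³×(843.25⁴ − 273.3⁴).
T⁴ − T₀⁴ = 5.05621×10¹¹ − 5.57903×10⁹ = 5.00042×10¹¹ K⁴, so P_net = 219 W.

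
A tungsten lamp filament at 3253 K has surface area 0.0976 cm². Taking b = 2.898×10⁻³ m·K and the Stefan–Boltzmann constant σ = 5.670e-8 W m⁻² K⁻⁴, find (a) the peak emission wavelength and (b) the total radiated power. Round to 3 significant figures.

λ_max ≈ 891 nm; P ≈ 62.0 W

(a) λ_max = b/T = 2.898×10⁻³/3253 = 8.909×10⁻⁷ m = 891 nm.
Area A = 0.0976 cm² = 9.76×10⁻⁶ m².
(b) P = σAT⁴ = 5.670×10⁻⁸×9.76×10⁻⁶×(3253)⁴ = 62.0 W.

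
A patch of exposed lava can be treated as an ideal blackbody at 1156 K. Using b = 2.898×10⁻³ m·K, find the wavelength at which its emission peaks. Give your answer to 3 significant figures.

Wien's displacement law: λ_max = b/T = (2.898×10⁻³ m·K)/(1156 K) = 2.507×10⁻⁶ m.
That is 2.51×10³ nm, in the infrared range.

λ_max ≈ 2.51×10³ nm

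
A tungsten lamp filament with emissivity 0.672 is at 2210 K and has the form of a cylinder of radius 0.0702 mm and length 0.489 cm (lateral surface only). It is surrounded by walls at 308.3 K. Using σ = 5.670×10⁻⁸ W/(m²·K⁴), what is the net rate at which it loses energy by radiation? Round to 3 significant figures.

Lateral area A = 2πrL = 2π×7.02×10⁻⁵×4.89×10⁻³ = 2.15688×10⁻⁶ m².
Net radiated power P_net = εσA(T⁴ − T₀⁴) = 0.672×5.670×10⁻⁸×2.15688×10⁻⁶×(2210⁴ − 308.3⁴).
T⁴ − T₀⁴ = 2.38544×10¹³ − 9.03429×10⁹ = 2.38454×10¹³ K⁴, so P_net = 1.96 W.

Net loss ≈ 1.96 W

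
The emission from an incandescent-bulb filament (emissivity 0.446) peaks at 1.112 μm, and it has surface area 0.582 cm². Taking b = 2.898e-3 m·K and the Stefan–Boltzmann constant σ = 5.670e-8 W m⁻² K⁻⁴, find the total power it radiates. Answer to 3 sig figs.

P ≈ 67.9 W

Wien's law: T = b/λ_max = 2.898×10⁻³/1.112×10⁻⁶ = 2606.12 K.
Area A = 0.582 cm² = 5.82×10⁻⁵ m².
Then P = εσAT⁴ = 0.446×5.670×10⁻⁸×5.82×10⁻⁵×(2606.12)⁴ = 67.9 W.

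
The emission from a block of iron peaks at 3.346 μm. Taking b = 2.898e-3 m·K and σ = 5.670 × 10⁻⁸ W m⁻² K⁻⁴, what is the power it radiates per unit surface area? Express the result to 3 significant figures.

I ≈ 3.19×10⁴ W/m²

Wien's law: T = b/λ_max = 2.898×10⁻³/3.346×10⁻⁶ = 866.109 K.
Then I = σT⁴ = 5.670×10⁻⁸×(866.109)⁴ = 3.19×10⁴ W/m².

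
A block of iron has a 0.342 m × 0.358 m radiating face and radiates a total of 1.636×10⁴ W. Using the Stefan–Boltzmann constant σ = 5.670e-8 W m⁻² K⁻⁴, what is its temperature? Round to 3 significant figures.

T ≈ 1.24×10³ K

Area A = 0.342 × 0.358 = 0.122436 m².
P = σAT⁴ ⇒ T = (P/(σA))^(1/4) = (1.636×10⁴/(5.670×10⁻⁸×0.122436))^(1/4) = 1.24×10³ K.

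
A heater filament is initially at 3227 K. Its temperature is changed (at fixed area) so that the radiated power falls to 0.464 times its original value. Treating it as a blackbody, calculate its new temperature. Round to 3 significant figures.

T₂ ≈ 2.66×10³ K

P ∝ T⁴, so T₂/T₁ = (P₂/P₁)^(1/4) = (0.464)^(1/4) = 0.825334.
T₂ = 3227 × 0.825334 = 2.66×10³ K.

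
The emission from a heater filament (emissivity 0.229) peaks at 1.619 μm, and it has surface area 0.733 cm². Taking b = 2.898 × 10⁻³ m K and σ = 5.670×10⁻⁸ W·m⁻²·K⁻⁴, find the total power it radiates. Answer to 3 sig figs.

Wien's law: T = b/λ_max = 2.898×10⁻³/1.619×10⁻⁶ = 1789.99 K.
Area A = 0.733 cm² = 7.33×10⁻⁵ m².
Then P = εσAT⁴ = 0.229×5.670×10⁻⁸×7.33×10⁻⁵×(1789.99)⁴ = 9.77 W.

P ≈ 9.77 W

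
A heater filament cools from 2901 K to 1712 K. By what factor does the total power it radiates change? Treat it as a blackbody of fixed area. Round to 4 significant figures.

P ∝ T⁴, so P₂/P₁ = (T₂/T₁)⁴ = (1712/2901)⁴ = (0.590141)⁴ = 0.1213.

P₂/P₁ ≈ 0.1213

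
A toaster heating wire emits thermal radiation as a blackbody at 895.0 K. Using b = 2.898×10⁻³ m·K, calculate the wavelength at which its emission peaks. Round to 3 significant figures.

Wien's displacement law: λ_max = b/T = (2.898×10⁻³ m·K)/(895.0 K) = 3.238×10⁻⁶ m.
That is 3.24 μm, in the infrared range.

λ_max ≈ 3.24 μm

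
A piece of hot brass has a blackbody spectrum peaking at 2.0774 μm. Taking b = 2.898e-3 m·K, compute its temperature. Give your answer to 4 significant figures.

Wien's law gives T = b/λ_max = (2.898×10⁻³ m·K)/(2.0774×10⁻⁶ m) = 1395 K.

T ≈ 1395 K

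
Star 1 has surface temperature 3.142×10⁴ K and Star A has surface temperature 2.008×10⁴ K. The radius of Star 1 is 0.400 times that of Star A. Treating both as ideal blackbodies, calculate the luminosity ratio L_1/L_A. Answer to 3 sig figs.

L ∝ R²T⁴, so L_1/L_A = (R_1/R_A)²(T_1/T_A)⁴ = (0.400)² × (3.142×10⁴/2.008×10⁴)⁴ = 0.16 × 5.99473 = 0.959.

L_1/L_A ≈ 0.959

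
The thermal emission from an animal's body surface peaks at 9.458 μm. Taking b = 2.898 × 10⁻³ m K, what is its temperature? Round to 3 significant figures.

T ≈ 306 K

Wien's law gives T = b/λ_max = (2.898×10⁻³ m·K)/(9.458×10⁻⁶ m) = 306 K.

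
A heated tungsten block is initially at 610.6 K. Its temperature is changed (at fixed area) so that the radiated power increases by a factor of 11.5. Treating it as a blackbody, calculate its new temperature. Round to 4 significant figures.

T₂ ≈ 1124 K

P ∝ T⁴, so T₂/T₁ = (P₂/P₁)^(1/4) = (11.5)^(1/4) = 1.84151.
T₂ = 610.6 × 1.84151 = 1124 K.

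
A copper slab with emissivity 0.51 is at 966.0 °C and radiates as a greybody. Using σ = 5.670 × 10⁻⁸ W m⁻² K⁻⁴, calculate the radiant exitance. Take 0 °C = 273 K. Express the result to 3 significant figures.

I ≈ 6.81×10⁴ W/m²

T = 966.0 °C + 273 = 1239.0 K.
Stefan–Boltzmann: I = εσT⁴ = 0.51 × 5.670×10⁻⁸ × (1239.0)⁴ = 6.81×10⁴ W/m².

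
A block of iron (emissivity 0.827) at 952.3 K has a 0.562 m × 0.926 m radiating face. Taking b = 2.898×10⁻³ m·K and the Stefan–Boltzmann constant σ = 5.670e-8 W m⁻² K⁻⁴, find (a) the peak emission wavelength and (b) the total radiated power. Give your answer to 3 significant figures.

λ_max ≈ 3.04 μm; P ≈ 2.01×10⁴ W

(a) λ_max = b/T = 2.898×10⁻³/952.3 = 3.043×10⁻⁶ m = 3.04 μm.
Area A = 0.562 × 0.926 = 0.520412 m².
(b) P = εσAT⁴ = 0.827×5.670×10⁻⁸×0.520412×(952.3)⁴ = 2.01×10⁴ W.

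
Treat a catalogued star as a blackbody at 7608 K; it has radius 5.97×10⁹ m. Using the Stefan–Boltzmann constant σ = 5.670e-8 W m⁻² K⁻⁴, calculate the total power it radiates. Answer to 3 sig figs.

P ≈ 8.51×10²⁸ W

Surface area A = 4πR² = 4π(5.97×10⁹ m)² = 4.47877×10²⁰ m².
P = σAT⁴ = 5.670×10⁻⁸ × 4.47877×10²⁰ × (7608)⁴ = 8.51×10²⁸ W.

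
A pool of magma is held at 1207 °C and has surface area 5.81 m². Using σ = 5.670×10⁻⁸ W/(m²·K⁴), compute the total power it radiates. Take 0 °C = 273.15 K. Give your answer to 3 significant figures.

P ≈ 1.58×10⁶ W

T = 1207 °C + 273.15 = 1480.15 K.
Area A = 5.81 m².
P = σAT⁴ = 5.670×10⁻⁸ × 5.81 × (1480.15)⁴ = 1.58×10⁶ W.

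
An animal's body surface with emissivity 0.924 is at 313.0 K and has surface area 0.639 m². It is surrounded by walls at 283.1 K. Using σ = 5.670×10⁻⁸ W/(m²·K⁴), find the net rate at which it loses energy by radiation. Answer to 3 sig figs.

Net loss ≈ 106 W

Area A = 0.639 m².
Net radiated power P_net = εσA(T⁴ − T₀⁴) = 0.924×5.670×10⁻⁸×0.639×(313.0⁴ − 283.1⁴).
T⁴ − T₀⁴ = 9.59792×10⁹ − 6.42332×10⁹ = 3.17460×10⁹ K⁴, so P_net = 106 W.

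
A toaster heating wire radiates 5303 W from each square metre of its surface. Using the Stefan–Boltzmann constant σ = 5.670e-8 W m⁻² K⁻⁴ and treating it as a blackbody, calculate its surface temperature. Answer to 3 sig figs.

T ≈ 553 K

I = σT⁴, so T = (I/σ)^(1/4) = (5303/(5.670×10⁻⁸))^(1/4) = 553 K.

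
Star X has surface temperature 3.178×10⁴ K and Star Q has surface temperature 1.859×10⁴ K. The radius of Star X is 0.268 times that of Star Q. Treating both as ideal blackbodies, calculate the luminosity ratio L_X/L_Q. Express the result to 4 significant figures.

L ∝ R²T⁴, so L_X/L_Q = (R_X/R_Q)²(T_X/T_Q)⁴ = (0.268)² × (3.178×10⁴/1.859×10⁴)⁴ = 0.071824 × 8.54079 = 0.6134.

L_X/L_Q ≈ 0.6134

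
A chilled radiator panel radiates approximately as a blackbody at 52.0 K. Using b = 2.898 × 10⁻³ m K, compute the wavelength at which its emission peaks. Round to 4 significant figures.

λ_max ≈ 55.73 μm

Wien's displacement law: λ_max = b/T = (2.898×10⁻³ m·K)/(52.0 K) = 5.5731×10⁻⁵ m.
That is 55.73 μm, in the infrared range.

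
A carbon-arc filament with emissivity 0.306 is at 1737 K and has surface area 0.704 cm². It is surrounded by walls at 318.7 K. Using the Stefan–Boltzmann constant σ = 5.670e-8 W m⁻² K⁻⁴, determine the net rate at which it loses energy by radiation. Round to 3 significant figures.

Net loss ≈ 11.1 W

Area A = 0.704 cm² = 7.04×10⁻⁵ m².
Net radiated power P_net = εσA(T⁴ − T₀⁴) = 0.306×5.670×10⁻⁸×7.04×10⁻⁵×(1737⁴ − 318.7⁴).
T⁴ − T₀⁴ = 9.10331×10¹² − 1.03164×10¹⁰ = 9.09299×10¹² K⁴, so P_net = 11.1 W.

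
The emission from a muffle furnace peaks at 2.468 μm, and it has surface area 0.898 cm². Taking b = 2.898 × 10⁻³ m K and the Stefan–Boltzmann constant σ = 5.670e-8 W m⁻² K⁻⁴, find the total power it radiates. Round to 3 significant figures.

P ≈ 9.68 W

Wien's law: T = b/λ_max = 2.898×10⁻³/2.468×10⁻⁶ = 1174.23 K.
Area A = 0.898 cm² = 8.98×10⁻⁵ m².
Then P = σAT⁴ = 5.670×10⁻⁸×8.98×10⁻⁵×(1174.23)⁴ = 9.68 W.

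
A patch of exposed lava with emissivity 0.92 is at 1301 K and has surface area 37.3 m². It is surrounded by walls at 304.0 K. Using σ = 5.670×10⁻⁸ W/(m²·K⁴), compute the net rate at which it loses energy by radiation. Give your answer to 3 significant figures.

Area A = 37.3 m².
Net radiated power P_net = εσA(T⁴ − T₀⁴) = 0.92×5.670×10⁻⁸×37.3×(1301⁴ − 304.0⁴).
T⁴ − T₀⁴ = 2.86490×10¹² − 8.54072×10⁹ = 2.85636×10¹² K⁴, so P_net = 5.56×10⁶ W.

Net loss ≈ 5.56×10⁶ W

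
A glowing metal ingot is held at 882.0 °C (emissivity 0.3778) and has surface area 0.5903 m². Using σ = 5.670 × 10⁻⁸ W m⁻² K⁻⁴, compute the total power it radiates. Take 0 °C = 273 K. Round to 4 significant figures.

T = 882.0 °C + 273 = 1155.0 K.
Area A = 0.5903 m².
P = εσAT⁴ = 0.3778 × 5.670×10⁻⁸ × 0.5903 × (1155.0)⁴ = 2.250×10⁴ W.

P ≈ 2.250×10⁴ W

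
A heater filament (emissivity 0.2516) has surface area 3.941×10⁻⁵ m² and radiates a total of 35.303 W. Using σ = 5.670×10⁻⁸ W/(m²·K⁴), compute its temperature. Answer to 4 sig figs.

T ≈ 2815 K

Area A = 3.941×10⁻⁵ m².
P = εσAT⁴ ⇒ T = (P/(εσA))^(1/4) = (35.303/(0.2516×5.670×10⁻⁸×3.941×10⁻⁵))^(1/4) = 2815 K.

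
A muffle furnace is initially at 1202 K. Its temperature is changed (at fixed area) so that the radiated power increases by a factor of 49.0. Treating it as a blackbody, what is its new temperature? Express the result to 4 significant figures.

T₂ ≈ 3180 K

P ∝ T⁴, so T₂/T₁ = (P₂/P₁)^(1/4) = (49.0)^(1/4) = 2.64575.
T₂ = 1202 × 2.64575 = 3180 K.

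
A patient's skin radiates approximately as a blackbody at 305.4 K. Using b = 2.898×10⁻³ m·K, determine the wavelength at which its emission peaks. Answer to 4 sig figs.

λ_max ≈ 9.489 μm

Wien's displacement law: λ_max = b/T = (2.898×10⁻³ m·K)/(305.4 K) = 9.4892×10⁻⁶ m.
That is 9.489 μm, in the infrared range.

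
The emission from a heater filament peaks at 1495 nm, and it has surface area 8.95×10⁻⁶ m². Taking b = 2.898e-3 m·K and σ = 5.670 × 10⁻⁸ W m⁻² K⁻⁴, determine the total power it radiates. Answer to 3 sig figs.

P ≈ 7.17 W

Wien's law: T = b/λ_max = 2.898×10⁻³/1.495×10⁻⁶ = 1938.46 K.
Area A = 8.95×10⁻⁶ m².
Then P = σAT⁴ = 5.670×10⁻⁸×8.95×10⁻⁶×(1938.46)⁴ = 7.17 W.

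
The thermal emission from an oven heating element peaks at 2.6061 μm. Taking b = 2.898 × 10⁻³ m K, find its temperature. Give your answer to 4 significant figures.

T ≈ 1112 K

Wien's law gives T = b/λ_max = (2.898×10⁻³ m·K)/(2.6061×10⁻⁶ m) = 1112 K.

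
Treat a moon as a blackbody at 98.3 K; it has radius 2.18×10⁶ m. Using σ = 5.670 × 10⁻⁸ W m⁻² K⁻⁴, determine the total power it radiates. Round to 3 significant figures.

Surface area A = 4πR² = 4π(2.18×10⁶ m)² = 5.97204×10¹³ m².
P = σAT⁴ = 5.670×10⁻⁸ × 5.97204×10¹³ × (98.3)⁴ = 3.16×10¹⁴ W.

P ≈ 3.16×10¹⁴ W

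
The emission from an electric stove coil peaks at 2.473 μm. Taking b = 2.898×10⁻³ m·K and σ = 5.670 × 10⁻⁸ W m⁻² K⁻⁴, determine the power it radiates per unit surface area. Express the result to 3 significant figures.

Wien's law: T = b/λ_max = 2.898×10⁻³/2.473×10⁻⁶ = 1171.86 K.
Then I = σT⁴ = 5.670×10⁻⁸×(1171.86)⁴ = 1.07×10⁵ W/m².

I ≈ 1.07×10⁵ W/m²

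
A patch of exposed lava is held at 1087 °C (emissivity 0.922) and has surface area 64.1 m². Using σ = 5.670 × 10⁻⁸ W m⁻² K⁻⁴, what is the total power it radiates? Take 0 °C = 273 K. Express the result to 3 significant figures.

P ≈ 1.15×10⁷ W

T = 1087 °C + 273 = 1360 K.
Area A = 64.1 m².
P = εσAT⁴ = 0.922 × 5.670×10⁻⁸ × 64.1 × (1360)⁴ = 1.15×10⁷ W.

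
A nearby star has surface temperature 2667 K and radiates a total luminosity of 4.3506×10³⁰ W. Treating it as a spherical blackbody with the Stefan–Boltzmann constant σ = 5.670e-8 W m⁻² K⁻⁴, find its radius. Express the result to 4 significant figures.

L = 4πR²σT⁴ ⇒ R = √(L/(4πσT⁴)).
σT⁴ = 2.86863×10⁶ W/m², so R = √(4.3506×10³⁰/(4π×2.86863×10⁶)) = 3.474×10¹¹ m.

R ≈ 3.474×10¹¹ m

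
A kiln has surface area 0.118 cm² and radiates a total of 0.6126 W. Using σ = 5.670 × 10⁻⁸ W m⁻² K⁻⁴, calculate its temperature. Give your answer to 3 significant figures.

Area A = 0.118 cm² = 1.18×10⁻⁵ m².
P = σAT⁴ ⇒ T = (P/(σA))^(1/4) = (0.6126/(5.670×10⁻⁸×1.18×10⁻⁵))^(1/4) = 978 K.

T ≈ 978 K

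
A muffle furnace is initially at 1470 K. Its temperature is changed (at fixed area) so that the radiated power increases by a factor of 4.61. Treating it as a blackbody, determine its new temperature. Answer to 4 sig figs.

P ∝ T⁴, so T₂/T₁ = (P₂/P₁)^(1/4) = (4.61)^(1/4) = 1.46530.
T₂ = 1470 × 1.46530 = 2154 K.

T₂ ≈ 2154 K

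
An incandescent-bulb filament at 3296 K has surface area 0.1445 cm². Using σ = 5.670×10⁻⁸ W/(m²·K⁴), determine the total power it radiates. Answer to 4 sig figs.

P ≈ 96.69 W

Area A = 0.1445 cm² = 1.445×10⁻⁵ m².
P = σAT⁴ = 5.670×10⁻⁸ × 1.445×10⁻⁵ × (3296)⁴ = 96.69 W.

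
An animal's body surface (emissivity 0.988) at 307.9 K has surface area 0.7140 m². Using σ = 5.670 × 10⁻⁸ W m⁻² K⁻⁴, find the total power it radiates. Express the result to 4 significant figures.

Area A = 0.7140 m².
P = εσAT⁴ = 0.988 × 5.670×10⁻⁸ × 0.7140 × (307.9)⁴ = 359.5 W.

P ≈ 359.5 W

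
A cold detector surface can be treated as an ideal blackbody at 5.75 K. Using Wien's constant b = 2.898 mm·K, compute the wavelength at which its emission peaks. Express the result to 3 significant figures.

Wien's displacement law: λ_max = b/T = (2.898×10⁻³ m·K)/(5.75 K) = 5.040×10⁻⁴ m.
That is 5.04×10⁻⁴ m, in the infrared range.

λ_max ≈ 5.04×10⁻⁴ m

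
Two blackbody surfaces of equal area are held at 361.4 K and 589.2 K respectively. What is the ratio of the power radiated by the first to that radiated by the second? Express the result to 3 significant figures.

P₁/P₂ ≈ 0.142

With equal areas, P₁/P₂ = (T₁/T₂)⁴ = (361.4/589.2)⁴ = 0.142.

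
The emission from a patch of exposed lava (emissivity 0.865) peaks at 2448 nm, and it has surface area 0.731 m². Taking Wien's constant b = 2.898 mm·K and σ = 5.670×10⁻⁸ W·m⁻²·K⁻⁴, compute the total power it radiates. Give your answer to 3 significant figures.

P ≈ 7.04×10⁴ W

Wien's law: T = b/λ_max = 2.898×10⁻³/2.448×10⁻⁶ = 1183.82 K.
Area A = 0.731 m².
Then P = εσAT⁴ = 0.865×5.670×10⁻⁸×0.731×(1183.82)⁴ = 7.04×10⁴ W.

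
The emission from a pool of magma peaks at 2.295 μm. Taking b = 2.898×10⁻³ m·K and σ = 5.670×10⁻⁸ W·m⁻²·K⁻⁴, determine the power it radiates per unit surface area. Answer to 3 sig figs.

Wien's law: T = b/λ_max = 2.898×10⁻³/2.295×10⁻⁶ = 1262.75 K.
Then I = σT⁴ = 5.670×10⁻⁸×(1262.75)⁴ = 1.44×10⁵ W/m².

I ≈ 1.44×10⁵ W/m²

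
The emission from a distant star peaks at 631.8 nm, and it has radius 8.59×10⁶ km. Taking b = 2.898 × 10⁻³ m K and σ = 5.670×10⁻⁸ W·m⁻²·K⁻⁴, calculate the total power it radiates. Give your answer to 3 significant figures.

P ≈ 2.33×10²⁸ W

Wien's law: T = b/λ_max = 2.898×10⁻³/6.318×10⁻⁷ = 4586.89 K.
Surface area A = 4πR² = 4π(8.59×10⁹ m)² = 9.27249×10²⁰ m².
Then P = σAT⁴ = 5.670×10⁻⁸×9.27249×10²⁰×(4586.89)⁴ = 2.33×10²⁸ W.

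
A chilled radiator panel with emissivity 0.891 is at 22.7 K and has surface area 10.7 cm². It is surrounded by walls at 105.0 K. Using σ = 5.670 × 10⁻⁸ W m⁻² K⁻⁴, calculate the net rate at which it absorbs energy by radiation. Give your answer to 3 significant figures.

Area A = 10.7 cm² = 1.07×10⁻³ m².
Net radiated power P_net = εσA(T⁴ − T₀⁴) = 0.891×5.670×10⁻⁸×1.07×10⁻³×(22.7⁴ − 105.0⁴).
T⁴ − T₀⁴ = 2.65524×10⁵ − 1.21551×10⁸ = -1.21285×10⁸ K⁴, so P_net = -6.56×10⁻³ W — negative, meaning a net gain of 6.56×10⁻³ W.

Net gain ≈ 6.56×10⁻³ W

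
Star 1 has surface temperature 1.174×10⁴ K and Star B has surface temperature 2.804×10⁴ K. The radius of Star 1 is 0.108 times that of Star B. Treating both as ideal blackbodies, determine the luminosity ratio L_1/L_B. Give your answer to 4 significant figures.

L ∝ R²T⁴, so L_1/L_B = (R_1/R_B)²(T_1/T_B)⁴ = (0.108)² × (1.174×10⁴/2.804×10⁴)⁴ = 0.011664 × 0.0307298 = 3.584×10⁻⁴.

L_1/L_B ≈ 3.584×10⁻⁴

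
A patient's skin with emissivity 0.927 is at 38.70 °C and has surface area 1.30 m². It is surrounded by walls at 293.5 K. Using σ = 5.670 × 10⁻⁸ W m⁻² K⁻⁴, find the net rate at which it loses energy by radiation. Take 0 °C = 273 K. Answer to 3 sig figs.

T = 38.70 °C + 273 = 311.70 K.
Area A = 1.30 m².
Net radiated power P_net = εσA(T⁴ − T₀⁴) = 0.927×5.670×10⁻⁸×1.30×(311.70⁴ − 293.5⁴).
T⁴ − T₀⁴ = 9.43946×10⁹ − 7.42049×10⁹ = 2.01897×10⁹ K⁴, so P_net = 138 W.

Net loss ≈ 138 W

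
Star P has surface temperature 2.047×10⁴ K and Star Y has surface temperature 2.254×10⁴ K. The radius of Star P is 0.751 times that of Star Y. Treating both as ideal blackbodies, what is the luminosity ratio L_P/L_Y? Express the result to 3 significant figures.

L ∝ R²T⁴, so L_P/L_Y = (R_P/R_Y)²(T_P/T_Y)⁴ = (0.751)² × (2.047×10⁴/2.254×10⁴)⁴ = 0.564001 × 0.680230 = 0.384.

L_P/L_Y ≈ 0.384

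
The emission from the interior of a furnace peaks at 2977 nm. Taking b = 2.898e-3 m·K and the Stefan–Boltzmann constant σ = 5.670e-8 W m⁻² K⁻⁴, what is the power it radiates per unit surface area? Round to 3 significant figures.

Wien's law: T = b/λ_max = 2.898×10⁻³/2.977×10⁻⁶ = 973.463 K.
Then I = σT⁴ = 5.670×10⁻⁸×(973.463)⁴ = 5.09×10⁴ W/m².

I ≈ 5.09×10⁴ W/m²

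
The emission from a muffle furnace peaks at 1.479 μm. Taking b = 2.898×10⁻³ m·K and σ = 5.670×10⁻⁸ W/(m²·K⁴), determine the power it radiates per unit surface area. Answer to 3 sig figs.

Wien's law: T = b/λ_max = 2.898×10⁻³/1.479×10⁻⁶ = 1959.43 K.
Then I = σT⁴ = 5.670×10⁻⁸×(1959.43)⁴ = 8.36×10⁵ W/m².

I ≈ 8.36×10⁵ W/m²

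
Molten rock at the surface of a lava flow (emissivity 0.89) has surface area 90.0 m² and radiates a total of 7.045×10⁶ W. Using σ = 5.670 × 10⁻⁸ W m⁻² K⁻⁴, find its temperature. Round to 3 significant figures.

T ≈ 1.12×10³ K

Area A = 90.0 m².
P = εσAT⁴ ⇒ T = (P/(εσA))^(1/4) = (7.045×10⁶/(0.89×5.670×10⁻⁸×90.0))^(1/4) = 1.12×10³ K.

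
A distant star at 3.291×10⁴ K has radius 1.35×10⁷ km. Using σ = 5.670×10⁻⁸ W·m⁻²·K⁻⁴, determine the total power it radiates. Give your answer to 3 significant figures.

Surface area A = 4πR² = 4π(1.35×10¹⁰ m)² = 2.29022×10²¹ m².
P = σAT⁴ = 5.670×10⁻⁸ × 2.29022×10²¹ × (3.291×10⁴)⁴ = 1.52×10³² W.

P ≈ 1.52×10³² W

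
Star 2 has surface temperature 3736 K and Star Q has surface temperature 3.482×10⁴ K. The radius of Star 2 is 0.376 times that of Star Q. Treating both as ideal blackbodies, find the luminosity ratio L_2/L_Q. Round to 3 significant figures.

L_2/L_Q ≈ 1.87×10⁻⁵

L ∝ R²T⁴, so L_2/L_Q = (R_2/R_Q)²(T_2/T_Q)⁴ = (0.376)² × (3736/3.482×10⁴)⁴ = 0.141376 × 1.32529×10⁻⁴ = 1.87×10⁻⁵.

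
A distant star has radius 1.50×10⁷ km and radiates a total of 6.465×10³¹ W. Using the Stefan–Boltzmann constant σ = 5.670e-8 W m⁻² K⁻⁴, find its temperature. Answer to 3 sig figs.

T ≈ 2.52×10⁴ K

Surface area A = 4πR² = 4π(1.50×10¹⁰ m)² = 2.82743×10²¹ m².
P = σAT⁴ ⇒ T = (P/(σA))^(1/4) = (6.465×10³¹/(5.670×10⁻⁸×2.82743×10²¹))^(1/4) = 2.52×10⁴ K.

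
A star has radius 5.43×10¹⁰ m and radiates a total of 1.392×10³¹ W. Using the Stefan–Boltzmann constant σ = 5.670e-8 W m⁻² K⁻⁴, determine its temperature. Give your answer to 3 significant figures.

Surface area A = 4πR² = 4π(5.43×10¹⁰ m)² = 3.70518×10²² m².
P = σAT⁴ ⇒ T = (P/(σA))^(1/4) = (1.392×10³¹/(5.670×10⁻⁸×3.70518×10²²))^(1/4) = 9.02×10³ K.

T ≈ 9.02×10³ K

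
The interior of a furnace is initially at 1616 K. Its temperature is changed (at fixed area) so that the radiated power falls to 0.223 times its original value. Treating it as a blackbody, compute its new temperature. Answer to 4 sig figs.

T₂ ≈ 1110 K

P ∝ T⁴, so T₂/T₁ = (P₂/P₁)^(1/4) = (0.223)^(1/4) = 0.687189.
T₂ = 1616 × 0.687189 = 1110 K.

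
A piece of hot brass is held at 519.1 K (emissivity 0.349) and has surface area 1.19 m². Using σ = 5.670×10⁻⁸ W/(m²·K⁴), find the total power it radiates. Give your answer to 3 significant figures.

P ≈ 1.71×10³ W

Area A = 1.19 m².
P = εσAT⁴ = 0.349 × 5.670×10⁻⁸ × 1.19 × (519.1)⁴ = 1.71×10³ W.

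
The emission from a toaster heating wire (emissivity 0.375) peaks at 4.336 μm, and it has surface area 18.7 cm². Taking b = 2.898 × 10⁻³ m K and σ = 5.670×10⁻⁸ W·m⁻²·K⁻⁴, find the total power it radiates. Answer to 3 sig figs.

Wien's law: T = b/λ_max = 2.898×10⁻³/4.336×10⁻⁶ = 668.358 K.
Area A = 18.7 cm² = 1.87×10⁻³ m².
Then P = εσAT⁴ = 0.375×5.670×10⁻⁸×1.87×10⁻³×(668.358)⁴ = 7.93 W.

P ≈ 7.93 W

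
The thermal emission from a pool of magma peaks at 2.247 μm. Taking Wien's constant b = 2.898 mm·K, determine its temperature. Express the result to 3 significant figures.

T ≈ 1.29×10³ K

Wien's law gives T = b/λ_max = (2.898×10⁻³ m·K)/(2.247×10⁻⁶ m) = 1.29×10³ K.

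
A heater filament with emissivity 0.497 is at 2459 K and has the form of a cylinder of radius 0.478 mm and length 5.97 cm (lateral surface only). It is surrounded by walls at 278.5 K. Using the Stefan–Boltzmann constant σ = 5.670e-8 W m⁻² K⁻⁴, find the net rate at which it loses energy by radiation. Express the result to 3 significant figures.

Lateral area A = 2πrL = 2π×4.78×10⁻⁴×0.0597 = 1.79301×10⁻⁴ m².
Net radiated power P_net = εσA(T⁴ − T₀⁴) = 0.497×5.670×10⁻⁸×1.79301×10⁻⁴×(2459⁴ − 278.5⁴).
T⁴ − T₀⁴ = 3.65624×10¹³ − 6.01590×10⁹ = 3.65564×10¹³ K⁴, so P_net = 185 W.

Net loss ≈ 185 W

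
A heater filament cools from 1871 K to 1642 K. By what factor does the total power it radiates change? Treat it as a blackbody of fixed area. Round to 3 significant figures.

P₂/P₁ ≈ 0.593

P ∝ T⁴, so P₂/P₁ = (T₂/T₁)⁴ = (1642/1871)⁴ = (0.877606)⁴ = 0.593.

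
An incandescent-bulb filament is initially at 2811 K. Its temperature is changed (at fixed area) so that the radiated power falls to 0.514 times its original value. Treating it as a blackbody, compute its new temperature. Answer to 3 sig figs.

P ∝ T⁴, so T₂/T₁ = (P₂/P₁)^(1/4) = (0.514)^(1/4) = 0.846722.
T₂ = 2811 × 0.846722 = 2.38×10³ K.

T₂ ≈ 2.38×10³ K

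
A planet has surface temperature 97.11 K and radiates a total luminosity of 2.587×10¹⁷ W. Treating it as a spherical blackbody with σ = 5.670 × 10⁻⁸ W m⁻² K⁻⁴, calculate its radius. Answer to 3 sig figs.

L = 4πR²σT⁴ ⇒ R = √(L/(4πσT⁴)).
σT⁴ = 5.04242 W/m², so R = √(2.587×10¹⁷/(4π×5.04242)) = 6.39×10⁷ m.

R ≈ 6.39×10⁷ m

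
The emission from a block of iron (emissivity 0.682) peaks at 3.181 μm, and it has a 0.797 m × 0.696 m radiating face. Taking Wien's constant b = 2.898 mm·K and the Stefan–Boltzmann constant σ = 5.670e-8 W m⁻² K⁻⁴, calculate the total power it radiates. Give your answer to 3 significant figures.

P ≈ 1.48×10⁴ W

Wien's law: T = b/λ_max = 2.898×10⁻³/3.181×10⁻⁶ = 911.034 K.
Area A = 0.797 × 0.696 = 0.554712 m².
Then P = εσAT⁴ = 0.682×5.670×10⁻⁸×0.554712×(911.034)⁴ = 1.48×10⁴ W.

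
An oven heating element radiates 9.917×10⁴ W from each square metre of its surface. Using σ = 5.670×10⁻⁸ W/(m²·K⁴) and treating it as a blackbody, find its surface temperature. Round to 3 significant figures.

T ≈ 1.15×10³ K

I = σT⁴, so T = (I/σ)^(1/4) = (9.917×10⁴/(5.670×10⁻⁸))^(1/4) = 1.15×10³ K.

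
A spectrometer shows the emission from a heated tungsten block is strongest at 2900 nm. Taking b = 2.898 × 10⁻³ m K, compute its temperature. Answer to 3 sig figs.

Wien's law gives T = b/λ_max = (2.898×10⁻³ m·K)/(2.900×10⁻⁶ m) = 999 K.

T ≈ 999 K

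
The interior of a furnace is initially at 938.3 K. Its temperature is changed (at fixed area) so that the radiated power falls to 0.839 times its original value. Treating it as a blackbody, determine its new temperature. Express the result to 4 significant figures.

P ∝ T⁴, so T₂/T₁ = (P₂/P₁)^(1/4) = (0.839)^(1/4) = 0.957063.
T₂ = 938.3 × 0.957063 = 898.0 K.

T₂ ≈ 898.0 K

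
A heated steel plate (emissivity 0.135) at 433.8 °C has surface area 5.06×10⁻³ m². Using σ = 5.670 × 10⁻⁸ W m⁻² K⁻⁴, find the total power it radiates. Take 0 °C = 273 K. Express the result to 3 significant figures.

T = 433.8 °C + 273 = 706.8 K.
Area A = 5.06×10⁻³ m².
P = εσAT⁴ = 0.135 × 5.670×10⁻⁸ × 5.06×10⁻³ × (706.8)⁴ = 9.67 W.

P ≈ 9.67 W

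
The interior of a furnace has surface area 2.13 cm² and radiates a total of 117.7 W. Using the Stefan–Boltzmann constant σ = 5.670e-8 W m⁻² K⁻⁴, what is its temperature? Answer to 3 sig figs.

T ≈ 1.77×10³ K

Area A = 2.13 cm² = 2.13×10⁻⁴ m².
P = σAT⁴ ⇒ T = (P/(σA))^(1/4) = (117.7/(5.670×10⁻⁸×2.13×10⁻⁴))^(1/4) = 1.77×10³ K.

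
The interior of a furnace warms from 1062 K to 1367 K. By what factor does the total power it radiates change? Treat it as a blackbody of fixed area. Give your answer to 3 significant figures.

P ∝ T⁴, so P₂/P₁ = (T₂/T₁)⁴ = (1367/1062)⁴ = (1.28719)⁴ = 2.75.

P₂/P₁ ≈ 2.75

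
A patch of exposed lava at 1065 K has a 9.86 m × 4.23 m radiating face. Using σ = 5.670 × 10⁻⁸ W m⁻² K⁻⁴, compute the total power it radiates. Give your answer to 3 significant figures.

Area A = 9.86 × 4.23 = 41.7078 m².
P = σAT⁴ = 5.670×10⁻⁸ × 41.7078 × (1065)⁴ = 3.04×10⁶ W.

P ≈ 3.04×10⁶ W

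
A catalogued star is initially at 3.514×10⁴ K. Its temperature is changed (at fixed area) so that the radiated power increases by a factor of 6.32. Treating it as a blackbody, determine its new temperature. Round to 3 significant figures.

T₂ ≈ 5.57×10⁴ K

P ∝ T⁴, so T₂/T₁ = (P₂/P₁)^(1/4) = (6.32)^(1/4) = 1.58555.
T₂ = 3.514×10⁴ × 1.58555 = 5.57×10⁴ K.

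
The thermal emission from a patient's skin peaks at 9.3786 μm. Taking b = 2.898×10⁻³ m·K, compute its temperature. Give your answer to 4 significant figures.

T ≈ 309.0 K

Wien's law gives T = b/λ_max = (2.898×10⁻³ m·K)/(9.3786×10⁻⁶ m) = 309.0 K.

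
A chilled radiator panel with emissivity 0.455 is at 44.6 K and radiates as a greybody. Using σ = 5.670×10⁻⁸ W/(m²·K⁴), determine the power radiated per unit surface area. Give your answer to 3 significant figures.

I ≈ 0.102 W/m²

Stefan–Boltzmann: I = εσT⁴ = 0.455 × 5.670×10⁻⁸ × (44.6)⁴ = 0.102 W/m².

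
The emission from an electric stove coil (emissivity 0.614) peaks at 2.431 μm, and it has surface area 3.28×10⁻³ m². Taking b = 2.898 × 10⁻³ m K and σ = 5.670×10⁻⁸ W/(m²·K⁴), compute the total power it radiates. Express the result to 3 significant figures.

P ≈ 231 W

Wien's law: T = b/λ_max = 2.898×10⁻³/2.431×10⁻⁶ = 1192.10 K.
Area A = 3.28×10⁻³ m².
Then P = εσAT⁴ = 0.614×5.670×10⁻⁸×3.28×10⁻³×(1192.10)⁴ = 231 W.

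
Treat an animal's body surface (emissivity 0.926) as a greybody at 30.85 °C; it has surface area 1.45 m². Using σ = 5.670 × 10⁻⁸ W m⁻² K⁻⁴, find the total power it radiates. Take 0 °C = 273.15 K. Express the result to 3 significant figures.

P ≈ 650 W

T = 30.85 °C + 273.15 = 304.00 K.
Area A = 1.45 m².
P = εσAT⁴ = 0.926 × 5.670×10⁻⁸ × 1.45 × (304.00)⁴ = 650 W.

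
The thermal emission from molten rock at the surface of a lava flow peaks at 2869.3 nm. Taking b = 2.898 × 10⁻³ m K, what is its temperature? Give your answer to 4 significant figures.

Wien's law gives T = b/λ_max = (2.898×10⁻³ m·K)/(2.8693×10⁻⁶ m) = 1010 K.

T ≈ 1010 K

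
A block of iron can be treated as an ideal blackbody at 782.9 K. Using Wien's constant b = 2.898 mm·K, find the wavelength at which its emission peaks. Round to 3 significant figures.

Wien's displacement law: λ_max = b/T = (2.898×10⁻³ m·K)/(782.9 K) = 3.702×10⁻⁶ m.
That is 3.70 μm, in the infrared range.

λ_max ≈ 3.70 μm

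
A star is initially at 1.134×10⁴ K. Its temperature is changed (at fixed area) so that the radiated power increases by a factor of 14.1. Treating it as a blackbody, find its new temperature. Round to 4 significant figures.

P ∝ T⁴, so T₂/T₁ = (P₂/P₁)^(1/4) = (14.1)^(1/4) = 1.93778.
T₂ = 1.134×10⁴ × 1.93778 = 2.197×10⁴ K.

T₂ ≈ 2.197×10⁴ K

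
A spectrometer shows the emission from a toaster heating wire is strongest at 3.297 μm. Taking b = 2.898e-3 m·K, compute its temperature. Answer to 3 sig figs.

Wien's law gives T = b/λ_max = (2.898×10⁻³ m·K)/(3.297×10⁻⁶ m) = 879 K.

T ≈ 879 K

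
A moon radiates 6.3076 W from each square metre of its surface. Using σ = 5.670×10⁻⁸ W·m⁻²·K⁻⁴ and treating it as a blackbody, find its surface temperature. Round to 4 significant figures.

T ≈ 102.7 K

I = σT⁴, so T = (I/σ)^(1/4) = (6.3076/(5.670×10⁻⁸))^(1/4) = 102.7 K.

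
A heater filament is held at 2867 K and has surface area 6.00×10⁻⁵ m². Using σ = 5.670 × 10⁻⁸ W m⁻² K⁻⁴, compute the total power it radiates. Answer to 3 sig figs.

P ≈ 230 W

Area A = 6.00×10⁻⁵ m².
P = σAT⁴ = 5.670×10⁻⁸ × 6.00×10⁻⁵ × (2867)⁴ = 230 W.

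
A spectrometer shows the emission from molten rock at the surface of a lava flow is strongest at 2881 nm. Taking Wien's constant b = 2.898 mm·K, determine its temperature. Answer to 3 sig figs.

T ≈ 1.01×10³ K

Wien's law gives T = b/λ_max = (2.898×10⁻³ m·K)/(2.881×10⁻⁶ m) = 1.01×10³ K.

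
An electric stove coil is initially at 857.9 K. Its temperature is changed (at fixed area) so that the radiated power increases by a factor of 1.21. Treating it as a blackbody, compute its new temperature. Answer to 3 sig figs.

P ∝ T⁴, so T₂/T₁ = (P₂/P₁)^(1/4) = (1.21)^(1/4) = 1.04881.
T₂ = 857.9 × 1.04881 = 900 K.

T₂ ≈ 900 K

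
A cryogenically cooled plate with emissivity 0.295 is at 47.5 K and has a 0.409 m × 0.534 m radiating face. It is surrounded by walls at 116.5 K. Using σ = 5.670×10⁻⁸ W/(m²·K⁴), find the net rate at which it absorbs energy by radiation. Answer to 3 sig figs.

Net gain ≈ 0.654 W

Area A = 0.409 × 0.534 = 0.218406 m².
Net radiated power P_net = εσA(T⁴ − T₀⁴) = 0.295×5.670×10⁻⁸×0.218406×(47.5⁴ − 116.5⁴).
T⁴ − T₀⁴ = 5.09066×10⁶ − 1.84206×10⁸ = -1.79115×10⁸ K⁴, so P_net = -0.654 W — negative, meaning a net gain of 0.654 W.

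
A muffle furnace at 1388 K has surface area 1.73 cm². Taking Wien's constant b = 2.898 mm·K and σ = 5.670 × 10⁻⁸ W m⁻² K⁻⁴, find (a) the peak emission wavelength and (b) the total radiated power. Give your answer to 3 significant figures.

(a) λ_max = b/T = 2.898×10⁻³/1388 = 2.088×10⁻⁶ m = 2.09×10³ nm.
Area A = 1.73 cm² = 1.73×10⁻⁴ m².
(b) P = σAT⁴ = 5.670×10⁻⁸×1.73×10⁻⁴×(1388)⁴ = 36.4 W.

λ_max ≈ 2.09×10³ nm; P ≈ 36.4 W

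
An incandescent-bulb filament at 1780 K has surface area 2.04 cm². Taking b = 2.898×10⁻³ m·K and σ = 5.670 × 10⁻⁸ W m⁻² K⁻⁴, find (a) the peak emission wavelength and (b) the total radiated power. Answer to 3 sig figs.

(a) λ_max = b/T = 2.898×10⁻³/1780 = 1.628×10⁻⁶ m = 1.63×10³ nm.
Area A = 2.04 cm² = 2.04×10⁻⁴ m².
(b) P = σAT⁴ = 5.670×10⁻⁸×2.04×10⁻⁴×(1780)⁴ = 116 W.

λ_max ≈ 1.63×10³ nm; P ≈ 116 W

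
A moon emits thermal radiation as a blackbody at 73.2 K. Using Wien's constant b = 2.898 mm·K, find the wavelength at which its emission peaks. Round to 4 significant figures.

λ_max ≈ 39.59 μm

Wien's displacement law: λ_max = b/T = (2.898×10⁻³ m·K)/(73.2 K) = 3.9590×10⁻⁵ m.
That is 39.59 μm, in the infrared range.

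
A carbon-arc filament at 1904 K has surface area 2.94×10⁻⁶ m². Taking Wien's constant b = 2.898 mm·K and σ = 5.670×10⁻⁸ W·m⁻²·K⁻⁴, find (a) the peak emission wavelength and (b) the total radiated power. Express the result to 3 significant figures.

(a) λ_max = b/T = 2.898×10⁻³/1904 = 1.522×10⁻⁶ m = 1.52 μm.
Area A = 2.94×10⁻⁶ m².
(b) P = σAT⁴ = 5.670×10⁻⁸×2.94×10⁻⁶×(1904)⁴ = 2.19 W.

λ_max ≈ 1.52 μm; P ≈ 2.19 W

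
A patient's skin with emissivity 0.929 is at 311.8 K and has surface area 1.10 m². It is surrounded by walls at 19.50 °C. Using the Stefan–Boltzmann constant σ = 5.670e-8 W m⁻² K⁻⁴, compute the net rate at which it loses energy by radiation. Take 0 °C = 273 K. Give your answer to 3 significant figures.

Net loss ≈ 124 W

Surroundings: T = 19.50 °C + 273 = 292.50 K.
Area A = 1.10 m².
Net radiated power P_net = εσA(T⁴ − T₀⁴) = 0.929×5.670×10⁻⁸×1.10×(311.8⁴ − 292.50⁴).
T⁴ − T₀⁴ = 9.45158×10⁹ − 7.31987×10⁹ = 2.13171×10⁹ K⁴, so P_net = 124 W.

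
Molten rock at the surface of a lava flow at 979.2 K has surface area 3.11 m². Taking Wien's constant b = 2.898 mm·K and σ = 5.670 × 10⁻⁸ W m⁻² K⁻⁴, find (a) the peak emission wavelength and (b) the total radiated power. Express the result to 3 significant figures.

(a) λ_max = b/T = 2.898×10⁻³/979.2 = 2.960×10⁻⁶ m = 2.96 μm.
Area A = 3.11 m².
(b) P = σAT⁴ = 5.670×10⁻⁸×3.11×(979.2)⁴ = 1.62×10⁵ W.

λ_max ≈ 2.96 μm; P ≈ 1.62×10⁵ W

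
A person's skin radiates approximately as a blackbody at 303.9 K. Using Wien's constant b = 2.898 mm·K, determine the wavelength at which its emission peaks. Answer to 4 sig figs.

λ_max ≈ 9.536 μm

Wien's displacement law: λ_max = b/T = (2.898×10⁻³ m·K)/(303.9 K) = 9.5360×10⁻⁶ m.
That is 9.536 μm, in the infrared range.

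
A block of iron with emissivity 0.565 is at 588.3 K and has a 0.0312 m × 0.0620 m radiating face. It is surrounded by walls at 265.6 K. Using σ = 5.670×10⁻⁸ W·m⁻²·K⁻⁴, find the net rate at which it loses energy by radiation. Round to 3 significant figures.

Area A = 0.0312 × 0.0620 = 1.9344×10⁻³ m².
Net radiated power P_net = εσA(T⁴ − T₀⁴) = 0.565×5.670×10⁻⁸×1.9344×10⁻³×(588.3⁴ − 265.6⁴).
T⁴ − T₀⁴ = 1.19783×10¹¹ − 4.97637×10⁹ = 1.14807×10¹¹ K⁴, so P_net = 7.11 W.

Net loss ≈ 7.11 W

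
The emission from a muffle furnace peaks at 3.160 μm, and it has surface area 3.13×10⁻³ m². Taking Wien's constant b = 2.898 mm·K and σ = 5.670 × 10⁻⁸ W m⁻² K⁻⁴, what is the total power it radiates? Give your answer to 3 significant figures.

Wien's law: T = b/λ_max = 2.898×10⁻³/3.160×10⁻⁶ = 917.089 K.
Area A = 3.13×10⁻³ m².
Then P = σAT⁴ = 5.670×10⁻⁸×3.13×10⁻³×(917.089)⁴ = 126 W.

P ≈ 126 W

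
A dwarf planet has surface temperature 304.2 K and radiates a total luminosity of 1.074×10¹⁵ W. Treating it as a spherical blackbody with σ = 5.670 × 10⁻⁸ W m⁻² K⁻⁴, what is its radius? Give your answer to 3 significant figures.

L = 4πR²σT⁴ ⇒ R = √(L/(4πσT⁴)).
σT⁴ = 485.534 W/m², so R = √(1.074×10¹⁵/(4π×485.534)) = 4.20×10⁵ m.

R ≈ 4.20×10⁵ m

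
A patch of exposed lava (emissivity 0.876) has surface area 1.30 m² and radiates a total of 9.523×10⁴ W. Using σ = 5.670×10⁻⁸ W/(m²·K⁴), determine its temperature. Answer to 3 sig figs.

T ≈ 1.10×10³ K

Area A = 1.30 m².
P = εσAT⁴ ⇒ T = (P/(εσA))^(1/4) = (9.523×10⁴/(0.876×5.670×10⁻⁸×1.30))^(1/4) = 1.10×10³ K.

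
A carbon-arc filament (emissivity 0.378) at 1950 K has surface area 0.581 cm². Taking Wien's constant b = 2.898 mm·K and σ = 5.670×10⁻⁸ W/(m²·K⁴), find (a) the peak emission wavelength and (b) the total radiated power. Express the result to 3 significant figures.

λ_max ≈ 1.49 μm; P ≈ 18.0 W

(a) λ_max = b/T = 2.898×10⁻³/1950 = 1.486×10⁻⁶ m = 1.49 μm.
Area A = 0.581 cm² = 5.81×10⁻⁵ m².
(b) P = εσAT⁴ = 0.378×5.670×10⁻⁸×5.81×10⁻⁵×(1950)⁴ = 18.0 W.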